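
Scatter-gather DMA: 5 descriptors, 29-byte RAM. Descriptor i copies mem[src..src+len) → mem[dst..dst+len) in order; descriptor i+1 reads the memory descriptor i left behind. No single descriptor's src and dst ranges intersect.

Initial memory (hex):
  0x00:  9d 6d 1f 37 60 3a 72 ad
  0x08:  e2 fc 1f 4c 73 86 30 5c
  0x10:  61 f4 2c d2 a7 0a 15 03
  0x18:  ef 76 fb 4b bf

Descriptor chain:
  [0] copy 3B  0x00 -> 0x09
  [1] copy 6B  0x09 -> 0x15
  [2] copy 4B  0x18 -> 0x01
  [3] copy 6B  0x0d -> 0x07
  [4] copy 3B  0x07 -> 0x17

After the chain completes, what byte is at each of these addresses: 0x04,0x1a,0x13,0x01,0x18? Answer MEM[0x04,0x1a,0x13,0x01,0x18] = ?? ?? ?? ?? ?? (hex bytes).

[0] 0x00->0x09 len=3 : 9d 6d 1f
[1] 0x09->0x15 len=6 : 9d 6d 1f 73 86 30
[2] 0x18->0x01 len=4 : 73 86 30 4b
[3] 0x0d->0x07 len=6 : 86 30 5c 61 f4 2c
[4] 0x07->0x17 len=3 : 86 30 5c
query mem[0x04]=0x4b, mem[0x1a]=0x30, mem[0x13]=0xd2, mem[0x01]=0x73, mem[0x18]=0x30

MEM[0x04,0x1a,0x13,0x01,0x18] = 4b 30 d2 73 30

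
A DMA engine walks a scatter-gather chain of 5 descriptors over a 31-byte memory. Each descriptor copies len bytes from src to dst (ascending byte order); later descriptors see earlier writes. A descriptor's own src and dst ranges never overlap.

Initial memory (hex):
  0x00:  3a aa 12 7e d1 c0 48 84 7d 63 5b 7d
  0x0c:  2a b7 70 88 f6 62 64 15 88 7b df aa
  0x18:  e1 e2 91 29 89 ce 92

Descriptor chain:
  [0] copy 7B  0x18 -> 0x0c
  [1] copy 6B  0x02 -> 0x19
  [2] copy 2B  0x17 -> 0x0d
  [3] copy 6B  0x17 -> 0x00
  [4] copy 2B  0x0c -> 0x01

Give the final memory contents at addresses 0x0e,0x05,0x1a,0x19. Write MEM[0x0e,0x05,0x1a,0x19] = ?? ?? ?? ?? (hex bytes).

[0] 0x18->0x0c len=7 : e1 e2 91 29 89 ce 92
[1] 0x02->0x19 len=6 : 12 7e d1 c0 48 84
[2] 0x17->0x0d len=2 : aa e1
[3] 0x17->0x00 len=6 : aa e1 12 7e d1 c0
[4] 0x0c->0x01 len=2 : e1 aa
query mem[0x0e]=0xe1, mem[0x05]=0xc0, mem[0x1a]=0x7e, mem[0x19]=0x12

MEM[0x0e,0x05,0x1a,0x19] = e1 c0 7e 12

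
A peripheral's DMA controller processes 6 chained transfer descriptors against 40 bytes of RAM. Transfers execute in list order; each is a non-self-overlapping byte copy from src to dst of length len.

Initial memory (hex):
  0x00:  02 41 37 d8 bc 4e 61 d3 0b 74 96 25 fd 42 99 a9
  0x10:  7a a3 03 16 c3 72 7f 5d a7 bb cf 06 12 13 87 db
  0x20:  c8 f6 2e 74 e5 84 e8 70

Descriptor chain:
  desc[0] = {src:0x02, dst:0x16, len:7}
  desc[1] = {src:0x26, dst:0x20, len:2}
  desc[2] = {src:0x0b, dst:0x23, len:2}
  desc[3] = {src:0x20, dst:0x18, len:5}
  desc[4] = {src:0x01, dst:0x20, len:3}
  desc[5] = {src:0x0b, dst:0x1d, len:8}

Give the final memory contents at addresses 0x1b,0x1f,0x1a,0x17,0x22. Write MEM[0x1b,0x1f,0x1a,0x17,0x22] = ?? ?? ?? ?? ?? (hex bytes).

MEM[0x1b,0x1f,0x1a,0x17,0x22] = 25 42 2e d8 7a

[0] 0x02->0x16 len=7 : 37 d8 bc 4e 61 d3 0b
[1] 0x26->0x20 len=2 : e8 70
[2] 0x0b->0x23 len=2 : 25 fd
[3] 0x20->0x18 len=5 : e8 70 2e 25 fd
[4] 0x01->0x20 len=3 : 41 37 d8
[5] 0x0b->0x1d len=8 : 25 fd 42 99 a9 7a a3 03
query mem[0x1b]=0x25, mem[0x1f]=0x42, mem[0x1a]=0x2e, mem[0x17]=0xd8, mem[0x22]=0x7a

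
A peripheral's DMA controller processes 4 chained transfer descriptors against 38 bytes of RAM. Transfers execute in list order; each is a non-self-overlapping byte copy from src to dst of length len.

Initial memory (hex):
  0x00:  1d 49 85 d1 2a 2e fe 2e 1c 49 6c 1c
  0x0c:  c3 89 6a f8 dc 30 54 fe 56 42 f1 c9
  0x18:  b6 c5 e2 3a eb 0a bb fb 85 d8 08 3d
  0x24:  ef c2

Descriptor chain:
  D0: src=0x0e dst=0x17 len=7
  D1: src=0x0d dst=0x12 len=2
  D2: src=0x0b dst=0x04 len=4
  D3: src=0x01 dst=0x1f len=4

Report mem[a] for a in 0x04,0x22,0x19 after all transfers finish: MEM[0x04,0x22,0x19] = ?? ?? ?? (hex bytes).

D0: mem[0x17..0x1d] <- [6a f8 dc 30 54 fe 56]
D1: mem[0x12..0x13] <- [89 6a]
D2: mem[0x04..0x07] <- [1c c3 89 6a]
D3: mem[0x1f..0x22] <- [49 85 d1 1c]
query mem[0x04]=0x1c, mem[0x22]=0x1c, mem[0x19]=0xdc

MEM[0x04,0x22,0x19] = 1c 1c dc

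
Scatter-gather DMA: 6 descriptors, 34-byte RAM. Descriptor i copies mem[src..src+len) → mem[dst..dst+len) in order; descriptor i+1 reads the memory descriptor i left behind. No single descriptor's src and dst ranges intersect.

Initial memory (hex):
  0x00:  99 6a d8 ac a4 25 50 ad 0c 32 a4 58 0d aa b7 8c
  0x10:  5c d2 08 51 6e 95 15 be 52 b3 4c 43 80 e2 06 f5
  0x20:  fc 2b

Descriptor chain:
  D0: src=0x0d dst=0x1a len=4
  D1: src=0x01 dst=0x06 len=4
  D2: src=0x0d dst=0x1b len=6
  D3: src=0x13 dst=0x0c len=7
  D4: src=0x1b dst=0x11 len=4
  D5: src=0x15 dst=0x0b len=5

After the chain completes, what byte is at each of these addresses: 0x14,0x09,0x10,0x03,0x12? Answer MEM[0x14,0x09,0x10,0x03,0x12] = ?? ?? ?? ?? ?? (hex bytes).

MEM[0x14,0x09,0x10,0x03,0x12] = 5c a4 be ac b7

D0: mem[0x1a..0x1d] <- [aa b7 8c 5c]
D1: mem[0x06..0x09] <- [6a d8 ac a4]
D2: mem[0x1b..0x20] <- [aa b7 8c 5c d2 08]
D3: mem[0x0c..0x12] <- [51 6e 95 15 be 52 b3]
D4: mem[0x11..0x14] <- [aa b7 8c 5c]
D5: mem[0x0b..0x0f] <- [95 15 be 52 b3]
query mem[0x14]=0x5c, mem[0x09]=0xa4, mem[0x10]=0xbe, mem[0x03]=0xac, mem[0x12]=0xb7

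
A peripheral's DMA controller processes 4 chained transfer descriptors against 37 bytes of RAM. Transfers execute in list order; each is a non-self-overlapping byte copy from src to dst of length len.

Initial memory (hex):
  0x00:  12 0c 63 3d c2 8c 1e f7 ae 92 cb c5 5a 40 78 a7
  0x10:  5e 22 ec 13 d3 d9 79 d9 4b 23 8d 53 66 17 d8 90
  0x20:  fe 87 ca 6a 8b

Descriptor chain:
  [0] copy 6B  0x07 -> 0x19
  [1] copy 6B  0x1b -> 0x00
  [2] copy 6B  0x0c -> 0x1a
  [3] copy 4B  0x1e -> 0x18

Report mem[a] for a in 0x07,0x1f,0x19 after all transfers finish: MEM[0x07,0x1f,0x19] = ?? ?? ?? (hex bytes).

MEM[0x07,0x1f,0x19] = f7 22 22

  after D0: wrote 6B at 0x19 = f7ae92cbc55a
  after D1: wrote 6B at 0x00 = 92cbc55a90fe
  after D2: wrote 6B at 0x1a = 5a4078a75e22
  after D3: wrote 4B at 0x18 = 5e22fe87
query mem[0x07]=0xf7, mem[0x1f]=0x22, mem[0x19]=0x22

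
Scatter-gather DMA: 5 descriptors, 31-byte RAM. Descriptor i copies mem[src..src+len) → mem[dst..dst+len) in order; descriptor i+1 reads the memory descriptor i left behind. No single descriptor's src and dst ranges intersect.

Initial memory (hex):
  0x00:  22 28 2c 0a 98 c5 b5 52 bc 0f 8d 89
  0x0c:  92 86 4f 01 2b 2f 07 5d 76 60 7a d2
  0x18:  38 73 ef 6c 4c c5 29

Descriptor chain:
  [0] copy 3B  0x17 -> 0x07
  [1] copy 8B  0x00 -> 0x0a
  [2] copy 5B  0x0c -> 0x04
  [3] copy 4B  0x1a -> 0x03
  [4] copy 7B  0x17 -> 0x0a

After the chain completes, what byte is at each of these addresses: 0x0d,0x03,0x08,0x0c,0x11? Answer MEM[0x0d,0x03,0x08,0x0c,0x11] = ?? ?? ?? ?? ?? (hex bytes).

MEM[0x0d,0x03,0x08,0x0c,0x11] = ef ef b5 73 d2

#0 dst[0x07+3] := {0xd2,0x38,0x73}
#1 dst[0x0a+8] := {0x22,0x28,0x2c,0x0a,0x98,0xc5,0xb5,0xd2}
#2 dst[0x04+5] := {0x2c,0x0a,0x98,0xc5,0xb5}
#3 dst[0x03+4] := {0xef,0x6c,0x4c,0xc5}
#4 dst[0x0a+7] := {0xd2,0x38,0x73,0xef,0x6c,0x4c,0xc5}
query mem[0x0d]=0xef, mem[0x03]=0xef, mem[0x08]=0xb5, mem[0x0c]=0x73, mem[0x11]=0xd2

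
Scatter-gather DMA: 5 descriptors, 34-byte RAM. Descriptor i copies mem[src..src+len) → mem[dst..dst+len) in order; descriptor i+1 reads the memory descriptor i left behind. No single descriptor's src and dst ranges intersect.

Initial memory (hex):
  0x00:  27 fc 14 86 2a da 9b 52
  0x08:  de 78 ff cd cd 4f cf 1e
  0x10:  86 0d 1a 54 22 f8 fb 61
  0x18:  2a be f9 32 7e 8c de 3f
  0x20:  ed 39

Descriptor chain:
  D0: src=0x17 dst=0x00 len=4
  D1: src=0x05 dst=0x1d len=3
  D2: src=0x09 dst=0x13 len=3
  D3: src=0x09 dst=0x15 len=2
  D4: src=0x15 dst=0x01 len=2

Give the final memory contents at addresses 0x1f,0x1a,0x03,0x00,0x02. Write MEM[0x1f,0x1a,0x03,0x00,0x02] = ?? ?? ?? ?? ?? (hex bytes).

D0: mem[0x00..0x03] <- [61 2a be f9]
D1: mem[0x1d..0x1f] <- [da 9b 52]
D2: mem[0x13..0x15] <- [78 ff cd]
D3: mem[0x15..0x16] <- [78 ff]
D4: mem[0x01..0x02] <- [78 ff]
query mem[0x1f]=0x52, mem[0x1a]=0xf9, mem[0x03]=0xf9, mem[0x00]=0x61, mem[0x02]=0xff

MEM[0x1f,0x1a,0x03,0x00,0x02] = 52 f9 f9 61 ff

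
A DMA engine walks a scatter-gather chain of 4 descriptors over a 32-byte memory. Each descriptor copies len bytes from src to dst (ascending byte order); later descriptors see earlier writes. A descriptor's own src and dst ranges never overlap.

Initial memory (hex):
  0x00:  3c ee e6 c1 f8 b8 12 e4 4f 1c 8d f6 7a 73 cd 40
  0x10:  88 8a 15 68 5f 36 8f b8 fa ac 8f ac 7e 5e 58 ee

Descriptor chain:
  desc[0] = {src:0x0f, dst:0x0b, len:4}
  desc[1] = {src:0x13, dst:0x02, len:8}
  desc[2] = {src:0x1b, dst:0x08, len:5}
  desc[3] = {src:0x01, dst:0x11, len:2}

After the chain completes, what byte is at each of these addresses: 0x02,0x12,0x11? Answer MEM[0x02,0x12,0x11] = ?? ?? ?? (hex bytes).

MEM[0x02,0x12,0x11] = 68 68 ee

D0: mem[0x0b..0x0e] <- [40 88 8a 15]
D1: mem[0x02..0x09] <- [68 5f 36 8f b8 fa ac 8f]
D2: mem[0x08..0x0c] <- [ac 7e 5e 58 ee]
D3: mem[0x11..0x12] <- [ee 68]
query mem[0x02]=0x68, mem[0x12]=0x68, mem[0x11]=0xee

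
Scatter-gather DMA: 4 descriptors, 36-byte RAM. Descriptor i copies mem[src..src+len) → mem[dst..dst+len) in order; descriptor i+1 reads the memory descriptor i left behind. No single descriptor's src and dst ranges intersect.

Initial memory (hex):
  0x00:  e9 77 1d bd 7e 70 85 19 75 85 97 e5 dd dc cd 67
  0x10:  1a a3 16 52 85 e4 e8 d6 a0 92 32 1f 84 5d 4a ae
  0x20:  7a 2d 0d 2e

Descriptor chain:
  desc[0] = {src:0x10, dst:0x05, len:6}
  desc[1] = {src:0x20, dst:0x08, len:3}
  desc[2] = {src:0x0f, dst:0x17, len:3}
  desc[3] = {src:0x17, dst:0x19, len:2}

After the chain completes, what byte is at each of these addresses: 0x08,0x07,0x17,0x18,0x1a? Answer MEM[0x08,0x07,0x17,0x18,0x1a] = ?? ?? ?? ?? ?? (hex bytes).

MEM[0x08,0x07,0x17,0x18,0x1a] = 7a 16 67 1a 1a

  after D0: wrote 6B at 0x05 = 1aa3165285e4
  after D1: wrote 3B at 0x08 = 7a2d0d
  after D2: wrote 3B at 0x17 = 671aa3
  after D3: wrote 2B at 0x19 = 671a
query mem[0x08]=0x7a, mem[0x07]=0x16, mem[0x17]=0x67, mem[0x18]=0x1a, mem[0x1a]=0x1a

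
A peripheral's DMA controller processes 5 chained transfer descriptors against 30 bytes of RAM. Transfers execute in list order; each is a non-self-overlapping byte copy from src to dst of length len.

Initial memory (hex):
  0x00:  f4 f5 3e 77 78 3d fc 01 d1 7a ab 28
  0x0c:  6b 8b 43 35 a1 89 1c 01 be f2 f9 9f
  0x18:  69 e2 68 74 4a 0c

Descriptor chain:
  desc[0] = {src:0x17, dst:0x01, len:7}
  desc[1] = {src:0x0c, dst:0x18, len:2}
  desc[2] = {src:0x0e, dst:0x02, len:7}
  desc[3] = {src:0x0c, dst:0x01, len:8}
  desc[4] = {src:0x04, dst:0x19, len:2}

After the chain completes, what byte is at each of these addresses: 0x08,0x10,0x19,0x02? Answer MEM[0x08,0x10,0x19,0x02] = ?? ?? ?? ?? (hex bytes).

#0 dst[0x01+7] := {0x9f,0x69,0xe2,0x68,0x74,0x4a,0x0c}
#1 dst[0x18+2] := {0x6b,0x8b}
#2 dst[0x02+7] := {0x43,0x35,0xa1,0x89,0x1c,0x01,0xbe}
#3 dst[0x01+8] := {0x6b,0x8b,0x43,0x35,0xa1,0x89,0x1c,0x01}
#4 dst[0x19+2] := {0x35,0xa1}
query mem[0x08]=0x01, mem[0x10]=0xa1, mem[0x19]=0x35, mem[0x02]=0x8b

MEM[0x08,0x10,0x19,0x02] = 01 a1 35 8b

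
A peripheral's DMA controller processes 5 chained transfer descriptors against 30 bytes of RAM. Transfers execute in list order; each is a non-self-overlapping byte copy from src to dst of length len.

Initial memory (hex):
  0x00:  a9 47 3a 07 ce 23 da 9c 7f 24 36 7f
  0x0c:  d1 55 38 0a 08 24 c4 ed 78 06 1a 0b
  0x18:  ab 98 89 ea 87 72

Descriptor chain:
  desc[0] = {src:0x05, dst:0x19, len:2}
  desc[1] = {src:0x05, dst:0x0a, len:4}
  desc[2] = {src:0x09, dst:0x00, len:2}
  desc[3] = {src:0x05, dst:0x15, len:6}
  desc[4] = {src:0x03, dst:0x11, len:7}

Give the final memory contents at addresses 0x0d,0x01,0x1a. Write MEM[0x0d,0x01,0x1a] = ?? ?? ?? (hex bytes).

[0] 0x05->0x19 len=2 : 23 da
[1] 0x05->0x0a len=4 : 23 da 9c 7f
[2] 0x09->0x00 len=2 : 24 23
[3] 0x05->0x15 len=6 : 23 da 9c 7f 24 23
[4] 0x03->0x11 len=7 : 07 ce 23 da 9c 7f 24
query mem[0x0d]=0x7f, mem[0x01]=0x23, mem[0x1a]=0x23

MEM[0x0d,0x01,0x1a] = 7f 23 23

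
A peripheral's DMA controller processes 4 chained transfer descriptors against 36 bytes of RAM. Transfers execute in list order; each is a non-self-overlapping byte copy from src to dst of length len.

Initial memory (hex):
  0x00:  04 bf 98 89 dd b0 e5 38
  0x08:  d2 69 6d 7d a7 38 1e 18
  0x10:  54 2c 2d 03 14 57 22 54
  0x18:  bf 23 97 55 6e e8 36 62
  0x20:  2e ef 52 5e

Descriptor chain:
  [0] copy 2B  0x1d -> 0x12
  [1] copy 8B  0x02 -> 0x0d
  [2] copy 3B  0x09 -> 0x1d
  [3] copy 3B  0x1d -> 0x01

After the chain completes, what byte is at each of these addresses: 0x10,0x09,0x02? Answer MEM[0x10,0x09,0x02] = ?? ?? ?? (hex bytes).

#0 dst[0x12+2] := {0xe8,0x36}
#1 dst[0x0d+8] := {0x98,0x89,0xdd,0xb0,0xe5,0x38,0xd2,0x69}
#2 dst[0x1d+3] := {0x69,0x6d,0x7d}
#3 dst[0x01+3] := {0x69,0x6d,0x7d}
query mem[0x10]=0xb0, mem[0x09]=0x69, mem[0x02]=0x6d

MEM[0x10,0x09,0x02] = b0 69 6d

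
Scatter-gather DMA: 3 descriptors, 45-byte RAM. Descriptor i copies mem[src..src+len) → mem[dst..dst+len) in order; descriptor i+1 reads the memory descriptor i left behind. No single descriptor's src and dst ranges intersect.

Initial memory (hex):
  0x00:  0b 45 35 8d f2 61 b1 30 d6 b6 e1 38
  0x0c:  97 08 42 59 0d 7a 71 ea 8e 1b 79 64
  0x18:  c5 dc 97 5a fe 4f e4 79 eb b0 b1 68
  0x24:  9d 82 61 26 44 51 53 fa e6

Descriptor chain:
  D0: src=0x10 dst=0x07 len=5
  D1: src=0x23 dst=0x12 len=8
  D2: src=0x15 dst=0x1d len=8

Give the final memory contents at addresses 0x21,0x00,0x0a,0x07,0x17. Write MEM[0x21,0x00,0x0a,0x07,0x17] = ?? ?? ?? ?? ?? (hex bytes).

D0: mem[0x07..0x0b] <- [0d 7a 71 ea 8e]
D1: mem[0x12..0x19] <- [68 9d 82 61 26 44 51 53]
D2: mem[0x1d..0x24] <- [61 26 44 51 53 97 5a fe]
query mem[0x21]=0x53, mem[0x00]=0x0b, mem[0x0a]=0xea, mem[0x07]=0x0d, mem[0x17]=0x44

MEM[0x21,0x00,0x0a,0x07,0x17] = 53 0b ea 0d 44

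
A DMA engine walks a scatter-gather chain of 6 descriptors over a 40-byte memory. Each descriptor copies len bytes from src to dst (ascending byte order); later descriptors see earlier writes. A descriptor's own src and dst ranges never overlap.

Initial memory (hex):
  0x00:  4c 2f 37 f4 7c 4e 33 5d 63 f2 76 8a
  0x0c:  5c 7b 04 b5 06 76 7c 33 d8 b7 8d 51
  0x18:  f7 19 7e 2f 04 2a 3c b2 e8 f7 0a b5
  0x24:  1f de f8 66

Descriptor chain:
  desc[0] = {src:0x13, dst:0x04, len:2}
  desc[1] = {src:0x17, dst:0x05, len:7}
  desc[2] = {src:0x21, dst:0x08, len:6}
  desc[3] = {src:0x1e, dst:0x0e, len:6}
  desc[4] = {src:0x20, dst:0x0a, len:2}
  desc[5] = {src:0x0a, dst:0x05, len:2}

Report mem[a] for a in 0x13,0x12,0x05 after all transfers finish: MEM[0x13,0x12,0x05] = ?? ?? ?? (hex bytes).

  after D0: wrote 2B at 0x04 = 33d8
  after D1: wrote 7B at 0x05 = 51f7197e2f042a
  after D2: wrote 6B at 0x08 = f70ab51fdef8
  after D3: wrote 6B at 0x0e = 3cb2e8f70ab5
  after D4: wrote 2B at 0x0a = e8f7
  after D5: wrote 2B at 0x05 = e8f7
query mem[0x13]=0xb5, mem[0x12]=0x0a, mem[0x05]=0xe8

MEM[0x13,0x12,0x05] = b5 0a e8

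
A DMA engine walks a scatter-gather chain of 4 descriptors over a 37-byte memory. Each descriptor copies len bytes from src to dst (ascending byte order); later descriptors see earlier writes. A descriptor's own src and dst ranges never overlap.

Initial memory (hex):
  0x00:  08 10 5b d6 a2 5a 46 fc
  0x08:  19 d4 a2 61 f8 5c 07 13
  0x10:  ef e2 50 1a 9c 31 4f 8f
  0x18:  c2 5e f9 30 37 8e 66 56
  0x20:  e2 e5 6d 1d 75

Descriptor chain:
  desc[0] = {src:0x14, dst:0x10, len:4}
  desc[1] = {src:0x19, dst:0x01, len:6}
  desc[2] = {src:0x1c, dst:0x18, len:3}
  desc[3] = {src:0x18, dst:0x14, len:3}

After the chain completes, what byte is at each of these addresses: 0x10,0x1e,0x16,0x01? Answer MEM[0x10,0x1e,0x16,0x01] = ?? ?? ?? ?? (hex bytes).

D0: mem[0x10..0x13] <- [9c 31 4f 8f]
D1: mem[0x01..0x06] <- [5e f9 30 37 8e 66]
D2: mem[0x18..0x1a] <- [37 8e 66]
D3: mem[0x14..0x16] <- [37 8e 66]
query mem[0x10]=0x9c, mem[0x1e]=0x66, mem[0x16]=0x66, mem[0x01]=0x5e

MEM[0x10,0x1e,0x16,0x01] = 9c 66 66 5e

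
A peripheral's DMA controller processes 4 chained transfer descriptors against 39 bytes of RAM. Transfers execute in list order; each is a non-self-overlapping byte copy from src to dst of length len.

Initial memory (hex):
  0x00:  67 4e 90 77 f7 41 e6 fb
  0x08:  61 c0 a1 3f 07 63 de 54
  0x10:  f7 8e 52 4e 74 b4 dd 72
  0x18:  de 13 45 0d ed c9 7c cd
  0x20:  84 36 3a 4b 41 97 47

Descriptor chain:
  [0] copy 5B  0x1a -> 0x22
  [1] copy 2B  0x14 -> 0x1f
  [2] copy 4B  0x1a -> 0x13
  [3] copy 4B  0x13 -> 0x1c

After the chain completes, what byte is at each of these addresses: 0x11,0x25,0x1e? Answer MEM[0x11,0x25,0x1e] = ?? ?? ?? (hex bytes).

D0: mem[0x22..0x26] <- [45 0d ed c9 7c]
D1: mem[0x1f..0x20] <- [74 b4]
D2: mem[0x13..0x16] <- [45 0d ed c9]
D3: mem[0x1c..0x1f] <- [45 0d ed c9]
query mem[0x11]=0x8e, mem[0x25]=0xc9, mem[0x1e]=0xed

MEM[0x11,0x25,0x1e] = 8e c9 ed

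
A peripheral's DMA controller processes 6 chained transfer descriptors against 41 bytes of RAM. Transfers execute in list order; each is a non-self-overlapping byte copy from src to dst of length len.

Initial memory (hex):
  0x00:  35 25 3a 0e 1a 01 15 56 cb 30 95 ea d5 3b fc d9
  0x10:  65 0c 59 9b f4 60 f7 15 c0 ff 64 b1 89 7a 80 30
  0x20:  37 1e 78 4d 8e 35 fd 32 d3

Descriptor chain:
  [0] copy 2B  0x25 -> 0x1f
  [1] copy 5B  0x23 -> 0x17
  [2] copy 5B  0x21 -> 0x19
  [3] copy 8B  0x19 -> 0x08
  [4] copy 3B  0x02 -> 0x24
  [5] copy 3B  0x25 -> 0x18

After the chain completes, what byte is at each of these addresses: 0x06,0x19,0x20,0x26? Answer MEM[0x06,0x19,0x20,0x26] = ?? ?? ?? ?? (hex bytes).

MEM[0x06,0x19,0x20,0x26] = 15 1a fd 1a

#0 dst[0x1f+2] := {0x35,0xfd}
#1 dst[0x17+5] := {0x4d,0x8e,0x35,0xfd,0x32}
#2 dst[0x19+5] := {0x1e,0x78,0x4d,0x8e,0x35}
#3 dst[0x08+8] := {0x1e,0x78,0x4d,0x8e,0x35,0x80,0x35,0xfd}
#4 dst[0x24+3] := {0x3a,0x0e,0x1a}
#5 dst[0x18+3] := {0x0e,0x1a,0x32}
query mem[0x06]=0x15, mem[0x19]=0x1a, mem[0x20]=0xfd, mem[0x26]=0x1a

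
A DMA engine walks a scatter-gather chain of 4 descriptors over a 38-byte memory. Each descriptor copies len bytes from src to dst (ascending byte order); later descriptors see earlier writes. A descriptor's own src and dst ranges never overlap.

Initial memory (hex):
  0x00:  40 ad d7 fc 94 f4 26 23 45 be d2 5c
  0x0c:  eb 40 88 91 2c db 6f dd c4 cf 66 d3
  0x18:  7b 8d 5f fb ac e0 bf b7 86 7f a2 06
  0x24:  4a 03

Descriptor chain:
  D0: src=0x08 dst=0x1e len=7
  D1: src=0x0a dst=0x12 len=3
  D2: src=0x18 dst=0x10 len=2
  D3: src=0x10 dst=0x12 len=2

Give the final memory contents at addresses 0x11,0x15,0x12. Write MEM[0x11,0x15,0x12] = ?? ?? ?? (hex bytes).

MEM[0x11,0x15,0x12] = 8d cf 7b

#0 dst[0x1e+7] := {0x45,0xbe,0xd2,0x5c,0xeb,0x40,0x88}
#1 dst[0x12+3] := {0xd2,0x5c,0xeb}
#2 dst[0x10+2] := {0x7b,0x8d}
#3 dst[0x12+2] := {0x7b,0x8d}
query mem[0x11]=0x8d, mem[0x15]=0xcf, mem[0x12]=0x7b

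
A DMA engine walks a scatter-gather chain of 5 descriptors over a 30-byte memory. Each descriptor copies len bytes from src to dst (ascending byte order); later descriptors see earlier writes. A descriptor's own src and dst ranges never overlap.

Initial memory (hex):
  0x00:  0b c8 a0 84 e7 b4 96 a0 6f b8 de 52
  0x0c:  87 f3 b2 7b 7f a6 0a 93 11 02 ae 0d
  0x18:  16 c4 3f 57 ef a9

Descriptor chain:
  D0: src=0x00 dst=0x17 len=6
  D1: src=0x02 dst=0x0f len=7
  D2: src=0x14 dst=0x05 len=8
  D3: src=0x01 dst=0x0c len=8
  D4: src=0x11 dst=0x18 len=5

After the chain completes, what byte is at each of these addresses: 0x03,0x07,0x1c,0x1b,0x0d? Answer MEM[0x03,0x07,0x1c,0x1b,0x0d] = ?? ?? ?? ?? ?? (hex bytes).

MEM[0x03,0x07,0x1c,0x1b,0x0d] = 84 ae 6f a0 a0

D0: mem[0x17..0x1c] <- [0b c8 a0 84 e7 b4]
D1: mem[0x0f..0x15] <- [a0 84 e7 b4 96 a0 6f]
D2: mem[0x05..0x0c] <- [a0 6f ae 0b c8 a0 84 e7]
D3: mem[0x0c..0x13] <- [c8 a0 84 e7 a0 6f ae 0b]
D4: mem[0x18..0x1c] <- [6f ae 0b a0 6f]
query mem[0x03]=0x84, mem[0x07]=0xae, mem[0x1c]=0x6f, mem[0x1b]=0xa0, mem[0x0d]=0xa0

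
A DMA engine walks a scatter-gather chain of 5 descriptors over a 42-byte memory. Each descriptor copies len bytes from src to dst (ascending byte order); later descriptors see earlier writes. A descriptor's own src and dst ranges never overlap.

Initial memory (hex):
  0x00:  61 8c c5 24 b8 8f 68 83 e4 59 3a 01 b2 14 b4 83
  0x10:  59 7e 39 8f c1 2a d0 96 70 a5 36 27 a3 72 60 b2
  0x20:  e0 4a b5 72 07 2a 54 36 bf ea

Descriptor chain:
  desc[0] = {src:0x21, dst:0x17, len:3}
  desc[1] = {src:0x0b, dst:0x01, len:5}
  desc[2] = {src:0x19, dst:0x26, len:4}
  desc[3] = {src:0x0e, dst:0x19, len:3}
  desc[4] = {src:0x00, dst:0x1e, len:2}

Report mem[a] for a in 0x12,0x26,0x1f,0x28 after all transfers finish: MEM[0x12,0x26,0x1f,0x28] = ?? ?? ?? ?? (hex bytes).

#0 dst[0x17+3] := {0x4a,0xb5,0x72}
#1 dst[0x01+5] := {0x01,0xb2,0x14,0xb4,0x83}
#2 dst[0x26+4] := {0x72,0x36,0x27,0xa3}
#3 dst[0x19+3] := {0xb4,0x83,0x59}
#4 dst[0x1e+2] := {0x61,0x01}
query mem[0x12]=0x39, mem[0x26]=0x72, mem[0x1f]=0x01, mem[0x28]=0x27

MEM[0x12,0x26,0x1f,0x28] = 39 72 01 27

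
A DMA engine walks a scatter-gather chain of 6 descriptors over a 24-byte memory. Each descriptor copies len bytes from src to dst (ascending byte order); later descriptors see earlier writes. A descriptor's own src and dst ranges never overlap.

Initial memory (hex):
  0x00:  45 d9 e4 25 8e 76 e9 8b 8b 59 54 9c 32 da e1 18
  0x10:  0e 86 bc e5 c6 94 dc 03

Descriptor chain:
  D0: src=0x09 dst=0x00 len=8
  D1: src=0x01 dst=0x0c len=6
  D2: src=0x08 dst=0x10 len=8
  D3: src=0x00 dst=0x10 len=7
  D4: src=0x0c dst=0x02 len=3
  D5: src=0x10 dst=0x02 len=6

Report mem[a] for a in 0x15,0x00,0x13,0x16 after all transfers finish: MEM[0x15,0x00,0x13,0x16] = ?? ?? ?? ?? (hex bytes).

D0: mem[0x00..0x07] <- [59 54 9c 32 da e1 18 0e]
D1: mem[0x0c..0x11] <- [54 9c 32 da e1 18]
D2: mem[0x10..0x17] <- [8b 59 54 9c 54 9c 32 da]
D3: mem[0x10..0x16] <- [59 54 9c 32 da e1 18]
D4: mem[0x02..0x04] <- [54 9c 32]
D5: mem[0x02..0x07] <- [59 54 9c 32 da e1]
query mem[0x15]=0xe1, mem[0x00]=0x59, mem[0x13]=0x32, mem[0x16]=0x18

MEM[0x15,0x00,0x13,0x16] = e1 59 32 18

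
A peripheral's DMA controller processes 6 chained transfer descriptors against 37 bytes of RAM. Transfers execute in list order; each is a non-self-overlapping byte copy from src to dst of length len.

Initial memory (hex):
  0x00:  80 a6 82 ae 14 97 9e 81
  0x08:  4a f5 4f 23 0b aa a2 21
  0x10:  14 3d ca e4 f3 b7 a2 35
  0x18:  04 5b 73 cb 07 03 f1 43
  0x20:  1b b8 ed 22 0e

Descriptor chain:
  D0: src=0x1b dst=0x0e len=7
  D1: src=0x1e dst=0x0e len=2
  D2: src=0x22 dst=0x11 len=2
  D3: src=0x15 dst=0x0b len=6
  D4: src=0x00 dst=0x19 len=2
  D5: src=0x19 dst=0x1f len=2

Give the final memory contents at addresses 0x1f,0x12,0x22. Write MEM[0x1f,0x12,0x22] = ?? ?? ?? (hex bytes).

D0: mem[0x0e..0x14] <- [cb 07 03 f1 43 1b b8]
D1: mem[0x0e..0x0f] <- [f1 43]
D2: mem[0x11..0x12] <- [ed 22]
D3: mem[0x0b..0x10] <- [b7 a2 35 04 5b 73]
D4: mem[0x19..0x1a] <- [80 a6]
D5: mem[0x1f..0x20] <- [80 a6]
query mem[0x1f]=0x80, mem[0x12]=0x22, mem[0x22]=0xed

MEM[0x1f,0x12,0x22] = 80 22 ed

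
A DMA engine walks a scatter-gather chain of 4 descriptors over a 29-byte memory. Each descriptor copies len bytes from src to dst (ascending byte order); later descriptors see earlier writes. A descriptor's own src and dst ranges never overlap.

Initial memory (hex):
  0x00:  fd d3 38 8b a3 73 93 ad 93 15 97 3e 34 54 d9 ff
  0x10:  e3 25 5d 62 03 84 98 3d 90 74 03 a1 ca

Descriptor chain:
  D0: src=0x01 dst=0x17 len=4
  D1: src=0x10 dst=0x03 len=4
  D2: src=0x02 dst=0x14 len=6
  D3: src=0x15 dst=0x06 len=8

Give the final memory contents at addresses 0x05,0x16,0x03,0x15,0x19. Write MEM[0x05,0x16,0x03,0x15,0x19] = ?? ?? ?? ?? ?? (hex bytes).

[0] 0x01->0x17 len=4 : d3 38 8b a3
[1] 0x10->0x03 len=4 : e3 25 5d 62
[2] 0x02->0x14 len=6 : 38 e3 25 5d 62 ad
[3] 0x15->0x06 len=8 : e3 25 5d 62 ad a3 a1 ca
query mem[0x05]=0x5d, mem[0x16]=0x25, mem[0x03]=0xe3, mem[0x15]=0xe3, mem[0x19]=0xad

MEM[0x05,0x16,0x03,0x15,0x19] = 5d 25 e3 e3 ad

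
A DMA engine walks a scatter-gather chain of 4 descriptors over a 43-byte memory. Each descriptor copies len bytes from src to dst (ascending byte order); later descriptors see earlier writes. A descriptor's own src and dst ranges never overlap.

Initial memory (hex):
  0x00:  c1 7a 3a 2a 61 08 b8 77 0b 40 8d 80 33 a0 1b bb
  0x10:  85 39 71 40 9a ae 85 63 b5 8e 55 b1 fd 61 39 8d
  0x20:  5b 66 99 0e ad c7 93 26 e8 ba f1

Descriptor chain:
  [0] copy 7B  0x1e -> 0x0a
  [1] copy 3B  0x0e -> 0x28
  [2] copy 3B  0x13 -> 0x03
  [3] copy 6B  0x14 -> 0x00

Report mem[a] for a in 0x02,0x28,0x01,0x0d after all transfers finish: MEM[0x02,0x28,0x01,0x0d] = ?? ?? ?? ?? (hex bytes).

MEM[0x02,0x28,0x01,0x0d] = 85 99 ae 66

[0] 0x1e->0x0a len=7 : 39 8d 5b 66 99 0e ad
[1] 0x0e->0x28 len=3 : 99 0e ad
[2] 0x13->0x03 len=3 : 40 9a ae
[3] 0x14->0x00 len=6 : 9a ae 85 63 b5 8e
query mem[0x02]=0x85, mem[0x28]=0x99, mem[0x01]=0xae, mem[0x0d]=0x66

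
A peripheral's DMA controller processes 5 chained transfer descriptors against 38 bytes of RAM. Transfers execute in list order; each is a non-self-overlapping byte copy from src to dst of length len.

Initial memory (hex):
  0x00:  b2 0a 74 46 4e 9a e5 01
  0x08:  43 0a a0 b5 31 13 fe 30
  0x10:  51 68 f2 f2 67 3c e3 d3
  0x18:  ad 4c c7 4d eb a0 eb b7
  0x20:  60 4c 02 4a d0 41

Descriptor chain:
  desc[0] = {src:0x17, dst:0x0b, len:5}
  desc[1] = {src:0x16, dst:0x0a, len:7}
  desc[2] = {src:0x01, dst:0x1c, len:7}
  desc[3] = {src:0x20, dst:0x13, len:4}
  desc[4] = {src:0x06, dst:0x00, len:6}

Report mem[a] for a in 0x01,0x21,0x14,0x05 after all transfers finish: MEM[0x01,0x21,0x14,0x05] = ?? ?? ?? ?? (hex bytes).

D0: mem[0x0b..0x0f] <- [d3 ad 4c c7 4d]
D1: mem[0x0a..0x10] <- [e3 d3 ad 4c c7 4d eb]
D2: mem[0x1c..0x22] <- [0a 74 46 4e 9a e5 01]
D3: mem[0x13..0x16] <- [9a e5 01 4a]
D4: mem[0x00..0x05] <- [e5 01 43 0a e3 d3]
query mem[0x01]=0x01, mem[0x21]=0xe5, mem[0x14]=0xe5, mem[0x05]=0xd3

MEM[0x01,0x21,0x14,0x05] = 01 e5 e5 d3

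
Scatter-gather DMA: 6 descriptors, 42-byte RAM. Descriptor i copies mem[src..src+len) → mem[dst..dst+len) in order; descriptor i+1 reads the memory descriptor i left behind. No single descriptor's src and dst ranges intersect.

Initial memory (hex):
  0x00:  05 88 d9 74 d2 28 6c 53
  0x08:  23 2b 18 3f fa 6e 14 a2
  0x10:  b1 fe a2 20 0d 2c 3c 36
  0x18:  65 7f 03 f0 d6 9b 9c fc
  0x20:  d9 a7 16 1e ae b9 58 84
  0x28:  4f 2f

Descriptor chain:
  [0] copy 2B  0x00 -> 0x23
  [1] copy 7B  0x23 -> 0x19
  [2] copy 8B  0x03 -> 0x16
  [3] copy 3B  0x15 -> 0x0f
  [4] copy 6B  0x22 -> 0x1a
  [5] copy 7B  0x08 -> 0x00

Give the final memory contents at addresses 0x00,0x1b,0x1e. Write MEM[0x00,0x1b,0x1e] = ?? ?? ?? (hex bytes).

[0] 0x00->0x23 len=2 : 05 88
[1] 0x23->0x19 len=7 : 05 88 b9 58 84 4f 2f
[2] 0x03->0x16 len=8 : 74 d2 28 6c 53 23 2b 18
[3] 0x15->0x0f len=3 : 2c 74 d2
[4] 0x22->0x1a len=6 : 16 05 88 b9 58 84
[5] 0x08->0x00 len=7 : 23 2b 18 3f fa 6e 14
query mem[0x00]=0x23, mem[0x1b]=0x05, mem[0x1e]=0x58

MEM[0x00,0x1b,0x1e] = 23 05 58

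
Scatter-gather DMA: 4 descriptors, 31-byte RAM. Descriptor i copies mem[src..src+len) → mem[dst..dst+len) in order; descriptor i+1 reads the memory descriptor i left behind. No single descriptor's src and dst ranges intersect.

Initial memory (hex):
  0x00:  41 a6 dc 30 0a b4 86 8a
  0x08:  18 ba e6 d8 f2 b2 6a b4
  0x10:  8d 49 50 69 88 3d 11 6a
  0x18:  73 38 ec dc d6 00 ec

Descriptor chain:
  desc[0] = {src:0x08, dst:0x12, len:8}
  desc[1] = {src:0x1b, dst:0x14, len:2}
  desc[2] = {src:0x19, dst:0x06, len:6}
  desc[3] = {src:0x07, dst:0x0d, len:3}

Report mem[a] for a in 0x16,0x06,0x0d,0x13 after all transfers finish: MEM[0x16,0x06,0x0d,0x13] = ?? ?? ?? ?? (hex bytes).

#0 dst[0x12+8] := {0x18,0xba,0xe6,0xd8,0xf2,0xb2,0x6a,0xb4}
#1 dst[0x14+2] := {0xdc,0xd6}
#2 dst[0x06+6] := {0xb4,0xec,0xdc,0xd6,0x00,0xec}
#3 dst[0x0d+3] := {0xec,0xdc,0xd6}
query mem[0x16]=0xf2, mem[0x06]=0xb4, mem[0x0d]=0xec, mem[0x13]=0xba

MEM[0x16,0x06,0x0d,0x13] = f2 b4 ec ba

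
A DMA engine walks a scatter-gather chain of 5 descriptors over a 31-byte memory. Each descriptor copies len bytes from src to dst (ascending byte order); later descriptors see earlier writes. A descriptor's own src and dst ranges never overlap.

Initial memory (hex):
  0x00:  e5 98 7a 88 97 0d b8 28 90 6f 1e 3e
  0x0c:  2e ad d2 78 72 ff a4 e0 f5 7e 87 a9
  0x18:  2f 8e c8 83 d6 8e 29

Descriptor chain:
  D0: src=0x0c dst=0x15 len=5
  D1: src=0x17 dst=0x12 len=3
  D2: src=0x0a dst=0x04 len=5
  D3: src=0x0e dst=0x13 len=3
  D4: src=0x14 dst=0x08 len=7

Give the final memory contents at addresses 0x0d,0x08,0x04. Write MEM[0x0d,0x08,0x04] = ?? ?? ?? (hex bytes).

MEM[0x0d,0x08,0x04] = 72 78 1e

#0 dst[0x15+5] := {0x2e,0xad,0xd2,0x78,0x72}
#1 dst[0x12+3] := {0xd2,0x78,0x72}
#2 dst[0x04+5] := {0x1e,0x3e,0x2e,0xad,0xd2}
#3 dst[0x13+3] := {0xd2,0x78,0x72}
#4 dst[0x08+7] := {0x78,0x72,0xad,0xd2,0x78,0x72,0xc8}
query mem[0x0d]=0x72, mem[0x08]=0x78, mem[0x04]=0x1e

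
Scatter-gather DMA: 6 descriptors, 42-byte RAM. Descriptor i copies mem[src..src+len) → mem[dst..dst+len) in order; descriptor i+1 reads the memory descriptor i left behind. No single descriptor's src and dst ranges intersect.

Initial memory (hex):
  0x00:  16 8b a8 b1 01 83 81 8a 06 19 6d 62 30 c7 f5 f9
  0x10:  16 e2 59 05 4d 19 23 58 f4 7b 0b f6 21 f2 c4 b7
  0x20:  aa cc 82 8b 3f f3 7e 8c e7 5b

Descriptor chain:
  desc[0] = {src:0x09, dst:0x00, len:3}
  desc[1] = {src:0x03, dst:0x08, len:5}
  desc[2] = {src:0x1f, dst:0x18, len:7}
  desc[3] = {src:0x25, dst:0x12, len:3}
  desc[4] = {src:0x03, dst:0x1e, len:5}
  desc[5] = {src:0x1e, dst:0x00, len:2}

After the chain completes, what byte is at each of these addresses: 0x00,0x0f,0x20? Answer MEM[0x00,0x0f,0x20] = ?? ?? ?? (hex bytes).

[0] 0x09->0x00 len=3 : 19 6d 62
[1] 0x03->0x08 len=5 : b1 01 83 81 8a
[2] 0x1f->0x18 len=7 : b7 aa cc 82 8b 3f f3
[3] 0x25->0x12 len=3 : f3 7e 8c
[4] 0x03->0x1e len=5 : b1 01 83 81 8a
[5] 0x1e->0x00 len=2 : b1 01
query mem[0x00]=0xb1, mem[0x0f]=0xf9, mem[0x20]=0x83

MEM[0x00,0x0f,0x20] = b1 f9 83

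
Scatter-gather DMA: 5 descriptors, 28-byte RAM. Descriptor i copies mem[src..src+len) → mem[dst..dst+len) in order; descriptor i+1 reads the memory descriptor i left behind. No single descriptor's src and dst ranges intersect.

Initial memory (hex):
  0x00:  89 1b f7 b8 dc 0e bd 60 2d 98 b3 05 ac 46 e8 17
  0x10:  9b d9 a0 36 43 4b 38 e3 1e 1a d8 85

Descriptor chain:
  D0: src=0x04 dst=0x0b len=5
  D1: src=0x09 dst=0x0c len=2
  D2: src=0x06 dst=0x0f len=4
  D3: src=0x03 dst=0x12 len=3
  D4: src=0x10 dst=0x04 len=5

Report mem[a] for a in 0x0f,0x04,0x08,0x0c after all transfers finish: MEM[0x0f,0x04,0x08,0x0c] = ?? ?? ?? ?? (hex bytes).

  after D0: wrote 5B at 0x0b = dc0ebd602d
  after D1: wrote 2B at 0x0c = 98b3
  after D2: wrote 4B at 0x0f = bd602d98
  after D3: wrote 3B at 0x12 = b8dc0e
  after D4: wrote 5B at 0x04 = 602db8dc0e
query mem[0x0f]=0xbd, mem[0x04]=0x60, mem[0x08]=0x0e, mem[0x0c]=0x98

MEM[0x0f,0x04,0x08,0x0c] = bd 60 0e 98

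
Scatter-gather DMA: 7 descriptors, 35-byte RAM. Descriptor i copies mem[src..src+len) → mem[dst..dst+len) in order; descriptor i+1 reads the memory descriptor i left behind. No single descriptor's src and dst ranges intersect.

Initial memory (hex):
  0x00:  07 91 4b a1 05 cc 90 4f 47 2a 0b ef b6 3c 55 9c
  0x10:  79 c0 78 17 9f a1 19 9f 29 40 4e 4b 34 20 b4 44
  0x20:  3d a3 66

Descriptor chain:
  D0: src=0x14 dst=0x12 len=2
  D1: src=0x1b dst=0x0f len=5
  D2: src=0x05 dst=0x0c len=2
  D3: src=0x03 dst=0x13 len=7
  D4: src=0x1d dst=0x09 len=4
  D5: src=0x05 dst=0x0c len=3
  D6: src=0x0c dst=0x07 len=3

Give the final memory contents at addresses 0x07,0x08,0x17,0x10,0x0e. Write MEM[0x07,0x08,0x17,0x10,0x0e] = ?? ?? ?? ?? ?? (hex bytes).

MEM[0x07,0x08,0x17,0x10,0x0e] = cc 90 4f 34 4f

D0: mem[0x12..0x13] <- [9f a1]
D1: mem[0x0f..0x13] <- [4b 34 20 b4 44]
D2: mem[0x0c..0x0d] <- [cc 90]
D3: mem[0x13..0x19] <- [a1 05 cc 90 4f 47 2a]
D4: mem[0x09..0x0c] <- [20 b4 44 3d]
D5: mem[0x0c..0x0e] <- [cc 90 4f]
D6: mem[0x07..0x09] <- [cc 90 4f]
query mem[0x07]=0xcc, mem[0x08]=0x90, mem[0x17]=0x4f, mem[0x10]=0x34, mem[0x0e]=0x4f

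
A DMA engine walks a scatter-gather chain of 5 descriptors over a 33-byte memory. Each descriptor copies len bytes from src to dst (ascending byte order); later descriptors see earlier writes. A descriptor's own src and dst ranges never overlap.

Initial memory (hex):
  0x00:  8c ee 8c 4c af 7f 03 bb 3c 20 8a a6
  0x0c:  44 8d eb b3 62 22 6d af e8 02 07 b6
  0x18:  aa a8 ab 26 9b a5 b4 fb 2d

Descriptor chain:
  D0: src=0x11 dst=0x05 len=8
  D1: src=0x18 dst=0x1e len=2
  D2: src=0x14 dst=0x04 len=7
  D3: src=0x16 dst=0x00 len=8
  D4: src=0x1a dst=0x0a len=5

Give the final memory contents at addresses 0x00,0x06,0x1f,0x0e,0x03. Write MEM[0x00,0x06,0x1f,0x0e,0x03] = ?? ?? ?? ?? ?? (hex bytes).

[0] 0x11->0x05 len=8 : 22 6d af e8 02 07 b6 aa
[1] 0x18->0x1e len=2 : aa a8
[2] 0x14->0x04 len=7 : e8 02 07 b6 aa a8 ab
[3] 0x16->0x00 len=8 : 07 b6 aa a8 ab 26 9b a5
[4] 0x1a->0x0a len=5 : ab 26 9b a5 aa
query mem[0x00]=0x07, mem[0x06]=0x9b, mem[0x1f]=0xa8, mem[0x0e]=0xaa, mem[0x03]=0xa8

MEM[0x00,0x06,0x1f,0x0e,0x03] = 07 9b a8 aa a8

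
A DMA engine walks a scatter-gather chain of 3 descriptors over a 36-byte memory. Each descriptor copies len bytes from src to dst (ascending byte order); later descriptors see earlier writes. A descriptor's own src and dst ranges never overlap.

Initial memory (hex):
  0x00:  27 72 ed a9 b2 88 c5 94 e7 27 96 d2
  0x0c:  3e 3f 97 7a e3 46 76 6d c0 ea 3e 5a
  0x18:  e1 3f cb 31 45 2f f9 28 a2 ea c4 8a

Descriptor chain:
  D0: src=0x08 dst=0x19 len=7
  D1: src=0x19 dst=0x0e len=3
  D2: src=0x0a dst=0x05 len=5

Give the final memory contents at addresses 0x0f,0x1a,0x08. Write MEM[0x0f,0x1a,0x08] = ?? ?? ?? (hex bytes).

  after D0: wrote 7B at 0x19 = e72796d23e3f97
  after D1: wrote 3B at 0x0e = e72796
  after D2: wrote 5B at 0x05 = 96d23e3fe7
query mem[0x0f]=0x27, mem[0x1a]=0x27, mem[0x08]=0x3f

MEM[0x0f,0x1a,0x08] = 27 27 3f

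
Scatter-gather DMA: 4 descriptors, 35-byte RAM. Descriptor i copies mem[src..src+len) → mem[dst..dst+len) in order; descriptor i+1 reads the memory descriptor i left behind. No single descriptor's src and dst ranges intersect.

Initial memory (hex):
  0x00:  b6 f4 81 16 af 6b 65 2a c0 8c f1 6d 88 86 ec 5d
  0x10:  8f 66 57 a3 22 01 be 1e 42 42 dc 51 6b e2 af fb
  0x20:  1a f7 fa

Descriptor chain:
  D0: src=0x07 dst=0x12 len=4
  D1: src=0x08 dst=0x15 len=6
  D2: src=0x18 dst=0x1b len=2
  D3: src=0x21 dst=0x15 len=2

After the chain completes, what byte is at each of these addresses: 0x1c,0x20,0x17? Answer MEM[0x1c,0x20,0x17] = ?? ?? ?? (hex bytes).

MEM[0x1c,0x20,0x17] = 88 1a f1

D0: mem[0x12..0x15] <- [2a c0 8c f1]
D1: mem[0x15..0x1a] <- [c0 8c f1 6d 88 86]
D2: mem[0x1b..0x1c] <- [6d 88]
D3: mem[0x15..0x16] <- [f7 fa]
query mem[0x1c]=0x88, mem[0x20]=0x1a, mem[0x17]=0xf1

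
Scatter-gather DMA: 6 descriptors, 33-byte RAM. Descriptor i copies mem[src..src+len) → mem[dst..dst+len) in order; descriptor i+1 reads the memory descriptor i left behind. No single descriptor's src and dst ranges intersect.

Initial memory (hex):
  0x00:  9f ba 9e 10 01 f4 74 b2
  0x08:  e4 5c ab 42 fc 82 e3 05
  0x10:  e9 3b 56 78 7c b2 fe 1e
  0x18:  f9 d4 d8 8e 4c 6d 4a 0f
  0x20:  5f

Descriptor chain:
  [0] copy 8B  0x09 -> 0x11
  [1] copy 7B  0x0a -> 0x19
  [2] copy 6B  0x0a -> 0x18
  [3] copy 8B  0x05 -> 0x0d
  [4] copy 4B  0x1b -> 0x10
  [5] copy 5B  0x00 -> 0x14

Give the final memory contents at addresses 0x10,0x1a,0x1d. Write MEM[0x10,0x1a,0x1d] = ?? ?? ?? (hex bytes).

[0] 0x09->0x11 len=8 : 5c ab 42 fc 82 e3 05 e9
[1] 0x0a->0x19 len=7 : ab 42 fc 82 e3 05 e9
[2] 0x0a->0x18 len=6 : ab 42 fc 82 e3 05
[3] 0x05->0x0d len=8 : f4 74 b2 e4 5c ab 42 fc
[4] 0x1b->0x10 len=4 : 82 e3 05 05
[5] 0x00->0x14 len=5 : 9f ba 9e 10 01
query mem[0x10]=0x82, mem[0x1a]=0xfc, mem[0x1d]=0x05

MEM[0x10,0x1a,0x1d] = 82 fc 05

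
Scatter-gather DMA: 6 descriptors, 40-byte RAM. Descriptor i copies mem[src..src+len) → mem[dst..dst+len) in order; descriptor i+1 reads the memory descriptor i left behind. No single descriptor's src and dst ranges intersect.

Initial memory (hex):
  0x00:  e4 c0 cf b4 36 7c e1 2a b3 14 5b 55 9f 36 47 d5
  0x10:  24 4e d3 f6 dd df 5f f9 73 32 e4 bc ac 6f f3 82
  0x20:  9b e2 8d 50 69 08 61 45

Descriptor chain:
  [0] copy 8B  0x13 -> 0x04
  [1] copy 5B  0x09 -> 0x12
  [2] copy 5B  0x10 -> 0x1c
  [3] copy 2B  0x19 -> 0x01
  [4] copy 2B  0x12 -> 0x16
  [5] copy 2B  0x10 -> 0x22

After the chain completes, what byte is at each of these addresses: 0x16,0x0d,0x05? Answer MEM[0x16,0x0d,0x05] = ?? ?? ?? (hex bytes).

MEM[0x16,0x0d,0x05] = 73 36 dd

D0: mem[0x04..0x0b] <- [f6 dd df 5f f9 73 32 e4]
D1: mem[0x12..0x16] <- [73 32 e4 9f 36]
D2: mem[0x1c..0x20] <- [24 4e 73 32 e4]
D3: mem[0x01..0x02] <- [32 e4]
D4: mem[0x16..0x17] <- [73 32]
D5: mem[0x22..0x23] <- [24 4e]
query mem[0x16]=0x73, mem[0x0d]=0x36, mem[0x05]=0xdd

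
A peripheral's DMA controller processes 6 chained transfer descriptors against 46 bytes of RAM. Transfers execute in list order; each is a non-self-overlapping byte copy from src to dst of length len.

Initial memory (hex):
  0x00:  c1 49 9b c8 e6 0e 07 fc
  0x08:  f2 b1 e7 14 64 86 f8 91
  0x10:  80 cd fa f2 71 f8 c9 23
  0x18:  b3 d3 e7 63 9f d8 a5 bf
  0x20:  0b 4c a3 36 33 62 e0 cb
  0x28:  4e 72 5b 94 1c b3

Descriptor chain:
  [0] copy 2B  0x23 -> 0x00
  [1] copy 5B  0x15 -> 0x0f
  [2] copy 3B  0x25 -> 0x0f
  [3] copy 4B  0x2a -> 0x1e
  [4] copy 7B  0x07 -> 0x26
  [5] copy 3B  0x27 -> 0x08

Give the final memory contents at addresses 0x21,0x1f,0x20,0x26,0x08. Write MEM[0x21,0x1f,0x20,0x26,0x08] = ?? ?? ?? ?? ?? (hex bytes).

MEM[0x21,0x1f,0x20,0x26,0x08] = b3 94 1c fc f2

[0] 0x23->0x00 len=2 : 36 33
[1] 0x15->0x0f len=5 : f8 c9 23 b3 d3
[2] 0x25->0x0f len=3 : 62 e0 cb
[3] 0x2a->0x1e len=4 : 5b 94 1c b3
[4] 0x07->0x26 len=7 : fc f2 b1 e7 14 64 86
[5] 0x27->0x08 len=3 : f2 b1 e7
query mem[0x21]=0xb3, mem[0x1f]=0x94, mem[0x20]=0x1c, mem[0x26]=0xfc, mem[0x08]=0xf2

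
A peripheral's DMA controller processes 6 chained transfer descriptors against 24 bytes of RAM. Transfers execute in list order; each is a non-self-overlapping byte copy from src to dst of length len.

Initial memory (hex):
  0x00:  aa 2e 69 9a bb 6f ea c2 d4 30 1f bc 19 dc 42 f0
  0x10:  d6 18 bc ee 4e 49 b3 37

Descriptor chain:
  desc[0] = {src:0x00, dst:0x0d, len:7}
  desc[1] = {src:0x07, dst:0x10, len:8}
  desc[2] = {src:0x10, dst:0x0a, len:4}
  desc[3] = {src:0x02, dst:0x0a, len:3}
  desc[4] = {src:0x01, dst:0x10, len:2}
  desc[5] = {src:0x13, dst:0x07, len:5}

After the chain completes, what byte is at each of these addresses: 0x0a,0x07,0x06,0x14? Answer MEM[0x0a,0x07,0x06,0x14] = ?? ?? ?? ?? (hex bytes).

D0: mem[0x0d..0x13] <- [aa 2e 69 9a bb 6f ea]
D1: mem[0x10..0x17] <- [c2 d4 30 1f bc 19 aa 2e]
D2: mem[0x0a..0x0d] <- [c2 d4 30 1f]
D3: mem[0x0a..0x0c] <- [69 9a bb]
D4: mem[0x10..0x11] <- [2e 69]
D5: mem[0x07..0x0b] <- [1f bc 19 aa 2e]
query mem[0x0a]=0xaa, mem[0x07]=0x1f, mem[0x06]=0xea, mem[0x14]=0xbc

MEM[0x0a,0x07,0x06,0x14] = aa 1f ea bc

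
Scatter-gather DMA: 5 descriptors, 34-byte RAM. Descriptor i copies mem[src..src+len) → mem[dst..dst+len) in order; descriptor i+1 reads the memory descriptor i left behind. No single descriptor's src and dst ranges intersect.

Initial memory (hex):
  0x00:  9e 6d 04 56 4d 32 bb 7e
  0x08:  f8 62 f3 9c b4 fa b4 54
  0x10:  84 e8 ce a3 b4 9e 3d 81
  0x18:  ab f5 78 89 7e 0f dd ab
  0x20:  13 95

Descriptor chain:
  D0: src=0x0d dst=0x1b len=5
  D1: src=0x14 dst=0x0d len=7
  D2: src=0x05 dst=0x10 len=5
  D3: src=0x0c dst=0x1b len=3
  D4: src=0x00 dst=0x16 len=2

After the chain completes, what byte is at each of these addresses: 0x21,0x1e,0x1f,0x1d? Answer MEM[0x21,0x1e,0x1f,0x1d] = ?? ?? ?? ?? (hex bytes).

  after D0: wrote 5B at 0x1b = fab45484e8
  after D1: wrote 7B at 0x0d = b49e3d81abf578
  after D2: wrote 5B at 0x10 = 32bb7ef862
  after D3: wrote 3B at 0x1b = b4b49e
  after D4: wrote 2B at 0x16 = 9e6d
query mem[0x21]=0x95, mem[0x1e]=0x84, mem[0x1f]=0xe8, mem[0x1d]=0x9e

MEM[0x21,0x1e,0x1f,0x1d] = 95 84 e8 9e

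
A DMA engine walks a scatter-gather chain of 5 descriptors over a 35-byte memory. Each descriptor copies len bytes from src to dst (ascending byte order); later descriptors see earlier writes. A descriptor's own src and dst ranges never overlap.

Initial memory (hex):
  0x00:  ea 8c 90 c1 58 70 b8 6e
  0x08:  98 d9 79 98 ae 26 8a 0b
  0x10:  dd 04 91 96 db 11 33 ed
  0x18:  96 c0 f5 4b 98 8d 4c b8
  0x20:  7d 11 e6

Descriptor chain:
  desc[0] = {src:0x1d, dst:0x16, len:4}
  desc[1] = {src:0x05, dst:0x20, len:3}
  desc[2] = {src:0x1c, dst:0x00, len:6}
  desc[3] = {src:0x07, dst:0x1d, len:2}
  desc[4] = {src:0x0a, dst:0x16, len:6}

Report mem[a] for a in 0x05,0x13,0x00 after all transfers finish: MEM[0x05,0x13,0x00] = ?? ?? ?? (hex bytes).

D0: mem[0x16..0x19] <- [8d 4c b8 7d]
D1: mem[0x20..0x22] <- [70 b8 6e]
D2: mem[0x00..0x05] <- [98 8d 4c b8 70 b8]
D3: mem[0x1d..0x1e] <- [6e 98]
D4: mem[0x16..0x1b] <- [79 98 ae 26 8a 0b]
query mem[0x05]=0xb8, mem[0x13]=0x96, mem[0x00]=0x98

MEM[0x05,0x13,0x00] = b8 96 98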